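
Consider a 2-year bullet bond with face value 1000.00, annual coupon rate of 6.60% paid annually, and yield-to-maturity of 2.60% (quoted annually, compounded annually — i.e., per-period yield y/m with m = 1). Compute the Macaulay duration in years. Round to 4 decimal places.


Answer: Macaulay duration = 1.9403 years

Derivation:
Coupon per period c = face * coupon_rate / m = 66.000000
Periods per year m = 1; per-period yield y/m = 0.026000
Number of cashflows N = 2
Cashflows (t years, CF_t, discount factor 1/(1+y/m)^(m*t), PV):
  t = 1.0000: CF_t = 66.000000, DF = 0.974659, PV = 64.327485
  t = 2.0000: CF_t = 1066.000000, DF = 0.949960, PV = 1012.657266
Price P = sum_t PV_t = 1076.984751
Macaulay numerator sum_t t * PV_t:
  t * PV_t at t = 1.0000: 64.327485
  t * PV_t at t = 2.0000: 2025.314532
Macaulay duration D = (sum_t t * PV_t) / P = 2089.642017 / 1076.984751 = 1.940271


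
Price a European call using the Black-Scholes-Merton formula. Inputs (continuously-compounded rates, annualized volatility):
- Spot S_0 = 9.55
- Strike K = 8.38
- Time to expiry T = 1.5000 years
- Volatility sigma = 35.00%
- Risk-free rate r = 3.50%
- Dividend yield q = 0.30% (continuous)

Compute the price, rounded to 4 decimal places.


d1 = (ln(S/K) + (r - q + 0.5*sigma^2) * T) / (sigma * sqrt(T)) = 0.63119441
d2 = d1 - sigma * sqrt(T) = 0.20253370
exp(-rT) = 0.94885432; exp(-qT) = 0.99551011
C = S_0 * exp(-qT) * N(d1) - K * exp(-rT) * N(d2)
N(d1) = 0.73604329; N(d2) = 0.58025024
C = 9.5500 * 0.99551011 * 0.73604329 - 8.3800 * 0.94885432 * 0.58025024 = 2.3839

Answer: Price = 2.3839


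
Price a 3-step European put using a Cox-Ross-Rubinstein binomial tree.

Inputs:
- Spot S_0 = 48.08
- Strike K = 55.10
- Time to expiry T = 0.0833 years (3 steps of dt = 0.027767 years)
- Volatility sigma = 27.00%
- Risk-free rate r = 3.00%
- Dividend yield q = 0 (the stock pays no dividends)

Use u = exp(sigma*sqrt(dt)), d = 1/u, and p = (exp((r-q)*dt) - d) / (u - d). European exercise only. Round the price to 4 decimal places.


dt = T/N = 0.027767
u = exp(sigma*sqrt(dt)) = 1.046018; d = 1/u = 0.956006
p = (exp((r-q)*dt) - d) / (u - d) = 0.498012
Discount per step: exp(-r*dt) = 0.999167
Stock lattice S(k, i) with i counting down-moves:
  k=0: S(0,0) = 48.0800
  k=1: S(1,0) = 50.2926; S(1,1) = 45.9648
  k=2: S(2,0) = 52.6070; S(2,1) = 48.0800; S(2,2) = 43.9426
  k=3: S(3,0) = 55.0278; S(3,1) = 50.2926; S(3,2) = 45.9648; S(3,3) = 42.0094
Terminal payoffs V(N, i) = max(K - S_T, 0):
  V(3,0) = 0.072157; V(3,1) = 4.807433; V(3,2) = 9.135227; V(3,3) = 13.090605
Backward induction: V(k, i) = exp(-r*dt) * [p * V(k+1, i) + (1-p) * V(k+1, i+1)].
  V(2,0) = exp(-r*dt) * [p*0.072157 + (1-p)*4.807433] = 2.447168
  V(2,1) = exp(-r*dt) * [p*4.807433 + (1-p)*9.135227] = 6.974121
  V(2,2) = exp(-r*dt) * [p*9.135227 + (1-p)*13.090605] = 11.111518
  V(1,0) = exp(-r*dt) * [p*2.447168 + (1-p)*6.974121] = 4.715713
  V(1,1) = exp(-r*dt) * [p*6.974121 + (1-p)*11.111518] = 9.043507
  V(0,0) = exp(-r*dt) * [p*4.715713 + (1-p)*9.043507] = 6.882477

Answer: Price = V(0,0) = 6.8825


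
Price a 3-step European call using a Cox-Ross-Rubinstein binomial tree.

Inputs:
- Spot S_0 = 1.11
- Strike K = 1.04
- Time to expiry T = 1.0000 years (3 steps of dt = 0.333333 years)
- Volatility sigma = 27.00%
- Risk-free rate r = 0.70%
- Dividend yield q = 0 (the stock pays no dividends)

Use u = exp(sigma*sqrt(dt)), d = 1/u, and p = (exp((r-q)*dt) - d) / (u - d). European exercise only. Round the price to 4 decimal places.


dt = T/N = 0.333333
u = exp(sigma*sqrt(dt)) = 1.168691; d = 1/u = 0.855658
p = (exp((r-q)*dt) - d) / (u - d) = 0.468570
Discount per step: exp(-r*dt) = 0.997669
Stock lattice S(k, i) with i counting down-moves:
  k=0: S(0,0) = 1.1100
  k=1: S(1,0) = 1.2972; S(1,1) = 0.9498
  k=2: S(2,0) = 1.5161; S(2,1) = 1.1100; S(2,2) = 0.8127
  k=3: S(3,0) = 1.7718; S(3,1) = 1.2972; S(3,2) = 0.9498; S(3,3) = 0.6954
Terminal payoffs V(N, i) = max(S_T - K, 0):
  V(3,0) = 0.731831; V(3,1) = 0.257247; V(3,2) = 0.000000; V(3,3) = 0.000000
Backward induction: V(k, i) = exp(-r*dt) * [p * V(k+1, i) + (1-p) * V(k+1, i+1)].
  V(2,0) = exp(-r*dt) * [p*0.731831 + (1-p)*0.257247] = 0.478506
  V(2,1) = exp(-r*dt) * [p*0.257247 + (1-p)*0.000000] = 0.120258
  V(2,2) = exp(-r*dt) * [p*0.000000 + (1-p)*0.000000] = 0.000000
  V(1,0) = exp(-r*dt) * [p*0.478506 + (1-p)*0.120258] = 0.287450
  V(1,1) = exp(-r*dt) * [p*0.120258 + (1-p)*0.000000] = 0.056218
  V(0,0) = exp(-r*dt) * [p*0.287450 + (1-p)*0.056218] = 0.164183

Answer: Price = V(0,0) = 0.1642


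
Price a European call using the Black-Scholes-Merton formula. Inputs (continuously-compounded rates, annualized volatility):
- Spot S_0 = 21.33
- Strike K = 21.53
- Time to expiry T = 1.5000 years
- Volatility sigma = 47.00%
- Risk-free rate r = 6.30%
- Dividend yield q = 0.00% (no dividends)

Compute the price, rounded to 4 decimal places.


Answer: Price = 5.5542

Derivation:
d1 = (ln(S/K) + (r - q + 0.5*sigma^2) * T) / (sigma * sqrt(T)) = 0.43576982
d2 = d1 - sigma * sqrt(T) = -0.13986027
exp(-rT) = 0.90982773; exp(-qT) = 1.00000000
C = S_0 * exp(-qT) * N(d1) - K * exp(-rT) * N(d2)
N(d1) = 0.66849813; N(d2) = 0.44438520
C = 21.3300 * 1.00000000 * 0.66849813 - 21.5300 * 0.90982773 * 0.44438520 = 5.5542


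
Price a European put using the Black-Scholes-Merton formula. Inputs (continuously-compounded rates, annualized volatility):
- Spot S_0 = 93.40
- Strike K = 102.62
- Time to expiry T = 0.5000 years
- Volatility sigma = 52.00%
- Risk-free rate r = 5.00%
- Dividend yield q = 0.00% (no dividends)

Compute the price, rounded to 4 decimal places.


Answer: Price = 17.7006

Derivation:
d1 = (ln(S/K) + (r - q + 0.5*sigma^2) * T) / (sigma * sqrt(T)) = -0.00419233
d2 = d1 - sigma * sqrt(T) = -0.37188785
exp(-rT) = 0.97530991; exp(-qT) = 1.00000000
P = K * exp(-rT) * N(-d2) - S_0 * exp(-qT) * N(-d1)
N(-d1) = 0.50167249; N(-d2) = 0.64501183
P = 102.6200 * 0.97530991 * 0.64501183 - 93.4000 * 1.00000000 * 0.50167249 = 17.7006


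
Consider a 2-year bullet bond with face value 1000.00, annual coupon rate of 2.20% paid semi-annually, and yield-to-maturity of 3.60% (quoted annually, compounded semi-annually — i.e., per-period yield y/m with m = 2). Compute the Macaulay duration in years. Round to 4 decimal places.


Coupon per period c = face * coupon_rate / m = 11.000000
Periods per year m = 2; per-period yield y/m = 0.018000
Number of cashflows N = 4
Cashflows (t years, CF_t, discount factor 1/(1+y/m)^(m*t), PV):
  t = 0.5000: CF_t = 11.000000, DF = 0.982318, PV = 10.805501
  t = 1.0000: CF_t = 11.000000, DF = 0.964949, PV = 10.614441
  t = 1.5000: CF_t = 11.000000, DF = 0.947887, PV = 10.426759
  t = 2.0000: CF_t = 1011.000000, DF = 0.931127, PV = 941.369327
Price P = sum_t PV_t = 973.216029
Macaulay numerator sum_t t * PV_t:
  t * PV_t at t = 0.5000: 5.402750
  t * PV_t at t = 1.0000: 10.614441
  t * PV_t at t = 1.5000: 15.640139
  t * PV_t at t = 2.0000: 1882.738655
Macaulay duration D = (sum_t t * PV_t) / P = 1914.395985 / 973.216029 = 1.967082

Answer: Macaulay duration = 1.9671 years


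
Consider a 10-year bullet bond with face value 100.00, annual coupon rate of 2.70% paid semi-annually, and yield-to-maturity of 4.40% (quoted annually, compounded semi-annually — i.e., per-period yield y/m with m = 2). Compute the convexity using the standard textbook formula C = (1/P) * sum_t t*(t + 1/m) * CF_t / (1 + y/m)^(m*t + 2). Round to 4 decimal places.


Coupon per period c = face * coupon_rate / m = 1.350000
Periods per year m = 2; per-period yield y/m = 0.022000
Number of cashflows N = 20
Cashflows (t years, CF_t, discount factor 1/(1+y/m)^(m*t), PV):
  t = 0.5000: CF_t = 1.350000, DF = 0.978474, PV = 1.320939
  t = 1.0000: CF_t = 1.350000, DF = 0.957411, PV = 1.292504
  t = 1.5000: CF_t = 1.350000, DF = 0.936801, PV = 1.264681
  t = 2.0000: CF_t = 1.350000, DF = 0.916635, PV = 1.237457
  t = 2.5000: CF_t = 1.350000, DF = 0.896903, PV = 1.210819
  t = 3.0000: CF_t = 1.350000, DF = 0.877596, PV = 1.184755
  t = 3.5000: CF_t = 1.350000, DF = 0.858704, PV = 1.159251
  t = 4.0000: CF_t = 1.350000, DF = 0.840220, PV = 1.134297
  t = 4.5000: CF_t = 1.350000, DF = 0.822133, PV = 1.109879
  t = 5.0000: CF_t = 1.350000, DF = 0.804435, PV = 1.085987
  t = 5.5000: CF_t = 1.350000, DF = 0.787119, PV = 1.062610
  t = 6.0000: CF_t = 1.350000, DF = 0.770175, PV = 1.039736
  t = 6.5000: CF_t = 1.350000, DF = 0.753596, PV = 1.017354
  t = 7.0000: CF_t = 1.350000, DF = 0.737373, PV = 0.995454
  t = 7.5000: CF_t = 1.350000, DF = 0.721500, PV = 0.974026
  t = 8.0000: CF_t = 1.350000, DF = 0.705969, PV = 0.953058
  t = 8.5000: CF_t = 1.350000, DF = 0.690772, PV = 0.932542
  t = 9.0000: CF_t = 1.350000, DF = 0.675902, PV = 0.912468
  t = 9.5000: CF_t = 1.350000, DF = 0.661352, PV = 0.892826
  t = 10.0000: CF_t = 101.350000, DF = 0.647116, PV = 65.585198
Price P = sum_t PV_t = 86.365842
Convexity numerator sum_t t*(t + 1/m) * CF_t / (1+y/m)^(m*t + 2):
  t = 0.5000: term = 0.632341
  t = 1.0000: term = 1.856186
  t = 1.5000: term = 3.632458
  t = 2.0000: term = 5.923773
  t = 2.5000: term = 8.694383
  t = 3.0000: term = 11.910114
  t = 3.5000: term = 15.538309
  t = 4.0000: term = 19.547774
  t = 4.5000: term = 23.908726
  t = 5.0000: term = 28.592736
  t = 5.5000: term = 33.572684
  t = 6.0000: term = 38.822709
  t = 6.5000: term = 44.318161
  t = 7.0000: term = 50.035557
  t = 7.5000: term = 55.952538
  t = 8.0000: term = 62.047824
  t = 8.5000: term = 68.301176
  t = 9.0000: term = 74.693355
  t = 9.5000: term = 81.206083
  t = 10.0000: term = 6593.155892
Convexity = (1/P) * sum = 7222.342776 / 86.365842 = 83.624991

Answer: Convexity = 83.6250


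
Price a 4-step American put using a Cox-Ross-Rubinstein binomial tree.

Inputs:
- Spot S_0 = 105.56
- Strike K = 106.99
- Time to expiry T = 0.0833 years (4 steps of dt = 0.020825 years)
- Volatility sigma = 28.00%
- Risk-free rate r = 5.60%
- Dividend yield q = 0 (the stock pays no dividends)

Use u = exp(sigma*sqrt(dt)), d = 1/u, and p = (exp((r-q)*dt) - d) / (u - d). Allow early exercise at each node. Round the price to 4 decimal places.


Answer: Price = V(0,0) = 4.0115

Derivation:
dt = T/N = 0.020825
u = exp(sigma*sqrt(dt)) = 1.041234; d = 1/u = 0.960399
p = (exp((r-q)*dt) - d) / (u - d) = 0.504335
Discount per step: exp(-r*dt) = 0.998834
Stock lattice S(k, i) with i counting down-moves:
  k=0: S(0,0) = 105.5600
  k=1: S(1,0) = 109.9126; S(1,1) = 101.3797
  k=2: S(2,0) = 114.4448; S(2,1) = 105.5600; S(2,2) = 97.3650
  k=3: S(3,0) = 119.1638; S(3,1) = 109.9126; S(3,2) = 101.3797; S(3,3) = 93.5092
  k=4: S(4,0) = 124.0774; S(4,1) = 114.4448; S(4,2) = 105.5600; S(4,3) = 97.3650; S(4,4) = 89.8062
Terminal payoffs V(N, i) = max(K - S_T, 0):
  V(4,0) = 0.000000; V(4,1) = 0.000000; V(4,2) = 1.430000; V(4,3) = 9.625016; V(4,4) = 17.183822
Backward induction: V(k, i) = exp(-r*dt) * [p * V(k+1, i) + (1-p) * V(k+1, i+1)]; then take max(V_cont, immediate exercise) for American.
  V(3,0) = exp(-r*dt) * [p*0.000000 + (1-p)*0.000000] = 0.000000; exercise = 0.000000; V(3,0) = max -> 0.000000
  V(3,1) = exp(-r*dt) * [p*0.000000 + (1-p)*1.430000] = 0.707975; exercise = 0.000000; V(3,1) = max -> 0.707975
  V(3,2) = exp(-r*dt) * [p*1.430000 + (1-p)*9.625016] = 5.485580; exercise = 5.610279; V(3,2) = max -> 5.610279
  V(3,3) = exp(-r*dt) * [p*9.625016 + (1-p)*17.183822] = 13.356066; exercise = 13.480765; V(3,3) = max -> 13.480765
  V(2,0) = exp(-r*dt) * [p*0.000000 + (1-p)*0.707975] = 0.350509; exercise = 0.000000; V(2,0) = max -> 0.350509
  V(2,1) = exp(-r*dt) * [p*0.707975 + (1-p)*5.610279] = 3.134218; exercise = 1.430000; V(2,1) = max -> 3.134218
  V(2,2) = exp(-r*dt) * [p*5.610279 + (1-p)*13.480765] = 9.500317; exercise = 9.625016; V(2,2) = max -> 9.625016
  V(1,0) = exp(-r*dt) * [p*0.350509 + (1-p)*3.134218] = 1.728279; exercise = 0.000000; V(1,0) = max -> 1.728279
  V(1,1) = exp(-r*dt) * [p*3.134218 + (1-p)*9.625016] = 6.344076; exercise = 5.610279; V(1,1) = max -> 6.344076
  V(0,0) = exp(-r*dt) * [p*1.728279 + (1-p)*6.344076] = 4.011486; exercise = 1.430000; V(0,0) = max -> 4.011486


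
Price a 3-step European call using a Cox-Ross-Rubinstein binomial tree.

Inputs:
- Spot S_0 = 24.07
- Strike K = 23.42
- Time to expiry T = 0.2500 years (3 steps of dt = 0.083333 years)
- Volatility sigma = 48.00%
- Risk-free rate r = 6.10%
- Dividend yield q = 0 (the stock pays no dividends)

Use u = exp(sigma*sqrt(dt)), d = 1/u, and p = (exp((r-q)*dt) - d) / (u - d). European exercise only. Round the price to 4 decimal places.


Answer: Price = V(0,0) = 2.9645

Derivation:
dt = T/N = 0.083333
u = exp(sigma*sqrt(dt)) = 1.148623; d = 1/u = 0.870607
p = (exp((r-q)*dt) - d) / (u - d) = 0.483745
Discount per step: exp(-r*dt) = 0.994930
Stock lattice S(k, i) with i counting down-moves:
  k=0: S(0,0) = 24.0700
  k=1: S(1,0) = 27.6474; S(1,1) = 20.9555
  k=2: S(2,0) = 31.7564; S(2,1) = 24.0700; S(2,2) = 18.2440
  k=3: S(3,0) = 36.4761; S(3,1) = 27.6474; S(3,2) = 20.9555; S(3,3) = 15.8834
Terminal payoffs V(N, i) = max(S_T - K, 0):
  V(3,0) = 13.056144; V(3,1) = 4.227362; V(3,2) = 0.000000; V(3,3) = 0.000000
Backward induction: V(k, i) = exp(-r*dt) * [p * V(k+1, i) + (1-p) * V(k+1, i+1)].
  V(2,0) = exp(-r*dt) * [p*13.056144 + (1-p)*4.227362] = 8.455153
  V(2,1) = exp(-r*dt) * [p*4.227362 + (1-p)*0.000000] = 2.034597
  V(2,2) = exp(-r*dt) * [p*0.000000 + (1-p)*0.000000] = 0.000000
  V(1,0) = exp(-r*dt) * [p*8.455153 + (1-p)*2.034597] = 5.114445
  V(1,1) = exp(-r*dt) * [p*2.034597 + (1-p)*0.000000] = 0.979236
  V(0,0) = exp(-r*dt) * [p*5.114445 + (1-p)*0.979236] = 2.964516


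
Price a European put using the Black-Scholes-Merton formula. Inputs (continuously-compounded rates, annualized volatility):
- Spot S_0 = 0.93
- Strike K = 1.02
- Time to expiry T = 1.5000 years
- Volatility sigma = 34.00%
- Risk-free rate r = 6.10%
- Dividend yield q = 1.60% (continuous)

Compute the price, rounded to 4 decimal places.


Answer: Price = 0.1633

Derivation:
d1 = (ln(S/K) + (r - q + 0.5*sigma^2) * T) / (sigma * sqrt(T)) = 0.14847433
d2 = d1 - sigma * sqrt(T) = -0.26793892
exp(-rT) = 0.91256132; exp(-qT) = 0.97628571
P = K * exp(-rT) * N(-d2) - S_0 * exp(-qT) * N(-d1)
N(-d1) = 0.44098422; N(-d2) = 0.60562683
P = 1.0200 * 0.91256132 * 0.60562683 - 0.9300 * 0.97628571 * 0.44098422 = 0.1633


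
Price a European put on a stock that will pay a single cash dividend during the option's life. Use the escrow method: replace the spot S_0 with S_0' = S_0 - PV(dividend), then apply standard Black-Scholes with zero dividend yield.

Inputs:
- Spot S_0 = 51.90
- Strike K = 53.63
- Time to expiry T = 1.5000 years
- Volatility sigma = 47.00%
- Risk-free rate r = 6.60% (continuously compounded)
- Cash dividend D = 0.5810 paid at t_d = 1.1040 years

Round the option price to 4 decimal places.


Answer: Price = 9.9773

Derivation:
PV(D) = D * exp(-r * t_d) = 0.5810 * 0.92972726 = 0.54017154
S_0' = S_0 - PV(D) = 51.9000 - 0.54017154 = 51.35982846
d1 = (ln(S_0'/K) + (r + sigma^2/2)*T) / (sigma*sqrt(T)) = 0.38466145
d2 = d1 - sigma*sqrt(T) = -0.19096864
exp(-rT) = 0.90574271
N(-d1) = 0.35024413; N(-d2) = 0.57572492
P = K * exp(-rT) * N(-d2) - S_0' * N(-d1) = 53.6300 * 0.90574271 * 0.57572492 - 51.35982846 * 0.35024413 = 9.9773


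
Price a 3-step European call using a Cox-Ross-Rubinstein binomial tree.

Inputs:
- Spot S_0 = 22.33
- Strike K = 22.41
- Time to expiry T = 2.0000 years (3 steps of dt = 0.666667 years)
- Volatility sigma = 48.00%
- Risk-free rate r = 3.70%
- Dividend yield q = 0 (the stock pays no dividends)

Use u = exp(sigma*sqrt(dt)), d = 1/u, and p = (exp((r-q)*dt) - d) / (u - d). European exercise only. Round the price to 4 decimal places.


Answer: Price = V(0,0) = 6.9618

Derivation:
dt = T/N = 0.666667
u = exp(sigma*sqrt(dt)) = 1.479817; d = 1/u = 0.675759
p = (exp((r-q)*dt) - d) / (u - d) = 0.434315
Discount per step: exp(-r*dt) = 0.975635
Stock lattice S(k, i) with i counting down-moves:
  k=0: S(0,0) = 22.3300
  k=1: S(1,0) = 33.0443; S(1,1) = 15.0897
  k=2: S(2,0) = 48.8995; S(2,1) = 22.3300; S(2,2) = 10.1970
  k=3: S(3,0) = 72.3624; S(3,1) = 33.0443; S(3,2) = 15.0897; S(3,3) = 6.8907
Terminal payoffs V(N, i) = max(S_T - K, 0):
  V(3,0) = 49.952350; V(3,1) = 10.634311; V(3,2) = 0.000000; V(3,3) = 0.000000
Backward induction: V(k, i) = exp(-r*dt) * [p * V(k+1, i) + (1-p) * V(k+1, i+1)].
  V(2,0) = exp(-r*dt) * [p*49.952350 + (1-p)*10.634311] = 27.035548
  V(2,1) = exp(-r*dt) * [p*10.634311 + (1-p)*0.000000] = 4.506106
  V(2,2) = exp(-r*dt) * [p*0.000000 + (1-p)*0.000000] = 0.000000
  V(1,0) = exp(-r*dt) * [p*27.035548 + (1-p)*4.506106] = 13.942778
  V(1,1) = exp(-r*dt) * [p*4.506106 + (1-p)*0.000000] = 1.909385
  V(0,0) = exp(-r*dt) * [p*13.942778 + (1-p)*1.909385] = 6.961805


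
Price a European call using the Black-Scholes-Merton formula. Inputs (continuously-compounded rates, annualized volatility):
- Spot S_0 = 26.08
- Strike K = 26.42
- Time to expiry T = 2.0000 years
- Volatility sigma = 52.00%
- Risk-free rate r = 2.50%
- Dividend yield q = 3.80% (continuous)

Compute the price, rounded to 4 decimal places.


Answer: Price = 6.6019

Derivation:
d1 = (ln(S/K) + (r - q + 0.5*sigma^2) * T) / (sigma * sqrt(T)) = 0.31472702
d2 = d1 - sigma * sqrt(T) = -0.42066403
exp(-rT) = 0.95122942; exp(-qT) = 0.92681621
C = S_0 * exp(-qT) * N(d1) - K * exp(-rT) * N(d2)
N(d1) = 0.62351554; N(d2) = 0.33700022
C = 26.0800 * 0.92681621 * 0.62351554 - 26.4200 * 0.95122942 * 0.33700022 = 6.6019


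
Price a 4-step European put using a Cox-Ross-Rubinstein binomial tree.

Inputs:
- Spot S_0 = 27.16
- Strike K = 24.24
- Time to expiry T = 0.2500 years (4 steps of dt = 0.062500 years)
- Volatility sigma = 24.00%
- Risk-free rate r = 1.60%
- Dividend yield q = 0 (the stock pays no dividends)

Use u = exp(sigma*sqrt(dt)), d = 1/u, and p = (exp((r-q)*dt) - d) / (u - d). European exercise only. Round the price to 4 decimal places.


dt = T/N = 0.062500
u = exp(sigma*sqrt(dt)) = 1.061837; d = 1/u = 0.941765
p = (exp((r-q)*dt) - d) / (u - d) = 0.493337
Discount per step: exp(-r*dt) = 0.999000
Stock lattice S(k, i) with i counting down-moves:
  k=0: S(0,0) = 27.1600
  k=1: S(1,0) = 28.8395; S(1,1) = 25.5783
  k=2: S(2,0) = 30.6228; S(2,1) = 27.1600; S(2,2) = 24.0888
  k=3: S(3,0) = 32.5164; S(3,1) = 28.8395; S(3,2) = 25.5783; S(3,3) = 22.6859
  k=4: S(4,0) = 34.5271; S(4,1) = 30.6228; S(4,2) = 27.1600; S(4,3) = 24.0888; S(4,4) = 21.3648
Terminal payoffs V(N, i) = max(K - S_T, 0):
  V(4,0) = 0.000000; V(4,1) = 0.000000; V(4,2) = 0.000000; V(4,3) = 0.151241; V(4,4) = 2.875187
Backward induction: V(k, i) = exp(-r*dt) * [p * V(k+1, i) + (1-p) * V(k+1, i+1)].
  V(3,0) = exp(-r*dt) * [p*0.000000 + (1-p)*0.000000] = 0.000000
  V(3,1) = exp(-r*dt) * [p*0.000000 + (1-p)*0.000000] = 0.000000
  V(3,2) = exp(-r*dt) * [p*0.000000 + (1-p)*0.151241] = 0.076552
  V(3,3) = exp(-r*dt) * [p*0.151241 + (1-p)*2.875187] = 1.529833
  V(2,0) = exp(-r*dt) * [p*0.000000 + (1-p)*0.000000] = 0.000000
  V(2,1) = exp(-r*dt) * [p*0.000000 + (1-p)*0.076552] = 0.038747
  V(2,2) = exp(-r*dt) * [p*0.076552 + (1-p)*1.529833] = 0.812063
  V(1,0) = exp(-r*dt) * [p*0.000000 + (1-p)*0.038747] = 0.019612
  V(1,1) = exp(-r*dt) * [p*0.038747 + (1-p)*0.812063] = 0.430127
  V(0,0) = exp(-r*dt) * [p*0.019612 + (1-p)*0.430127] = 0.227378

Answer: Price = V(0,0) = 0.2274


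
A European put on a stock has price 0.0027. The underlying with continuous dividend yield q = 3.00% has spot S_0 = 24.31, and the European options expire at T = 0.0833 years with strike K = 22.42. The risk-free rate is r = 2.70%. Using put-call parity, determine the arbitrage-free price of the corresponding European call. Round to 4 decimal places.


Put-call parity: C - P = S_0 * exp(-qT) - K * exp(-rT).
S_0 * exp(-qT) = 24.3100 * 0.99750412 = 24.24932515
K * exp(-rT) = 22.4200 * 0.99775343 = 22.36963184
C = P + S*exp(-qT) - K*exp(-rT)
C = 0.0027 + 24.24932515 - 22.36963184 = 1.8824

Answer: Call price = 1.8824


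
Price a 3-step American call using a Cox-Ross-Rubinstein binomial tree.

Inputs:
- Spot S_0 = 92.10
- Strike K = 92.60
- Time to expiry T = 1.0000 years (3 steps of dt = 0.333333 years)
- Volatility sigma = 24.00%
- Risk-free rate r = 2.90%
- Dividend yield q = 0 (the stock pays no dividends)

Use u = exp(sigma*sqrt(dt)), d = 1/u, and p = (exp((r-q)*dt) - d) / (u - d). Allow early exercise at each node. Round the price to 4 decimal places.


Answer: Price = V(0,0) = 10.5231

Derivation:
dt = T/N = 0.333333
u = exp(sigma*sqrt(dt)) = 1.148623; d = 1/u = 0.870607
p = (exp((r-q)*dt) - d) / (u - d) = 0.500353
Discount per step: exp(-r*dt) = 0.990380
Stock lattice S(k, i) with i counting down-moves:
  k=0: S(0,0) = 92.1000
  k=1: S(1,0) = 105.7882; S(1,1) = 80.1829
  k=2: S(2,0) = 121.5108; S(2,1) = 92.1000; S(2,2) = 69.8079
  k=3: S(3,0) = 139.5701; S(3,1) = 105.7882; S(3,2) = 80.1829; S(3,3) = 60.7753
Terminal payoffs V(N, i) = max(S_T - K, 0):
  V(3,0) = 46.970121; V(3,1) = 13.188203; V(3,2) = 0.000000; V(3,3) = 0.000000
Backward induction: V(k, i) = exp(-r*dt) * [p * V(k+1, i) + (1-p) * V(k+1, i+1)]; then take max(V_cont, immediate exercise) for American.
  V(2,0) = exp(-r*dt) * [p*46.970121 + (1-p)*13.188203] = 29.801612; exercise = 28.910791; V(2,0) = max -> 29.801612
  V(2,1) = exp(-r*dt) * [p*13.188203 + (1-p)*0.000000] = 6.535278; exercise = 0.000000; V(2,1) = max -> 6.535278
  V(2,2) = exp(-r*dt) * [p*0.000000 + (1-p)*0.000000] = 0.000000; exercise = 0.000000; V(2,2) = max -> 0.000000
  V(1,0) = exp(-r*dt) * [p*29.801612 + (1-p)*6.535278] = 18.001799; exercise = 13.188203; V(1,0) = max -> 18.001799
  V(1,1) = exp(-r*dt) * [p*6.535278 + (1-p)*0.000000] = 3.238489; exercise = 0.000000; V(1,1) = max -> 3.238489
  V(0,0) = exp(-r*dt) * [p*18.001799 + (1-p)*3.238489] = 10.523140; exercise = 0.000000; V(0,0) = max -> 10.523140


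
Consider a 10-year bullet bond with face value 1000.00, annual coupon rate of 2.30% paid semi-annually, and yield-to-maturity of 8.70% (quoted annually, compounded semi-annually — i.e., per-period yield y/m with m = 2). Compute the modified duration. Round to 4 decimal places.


Coupon per period c = face * coupon_rate / m = 11.500000
Periods per year m = 2; per-period yield y/m = 0.043500
Number of cashflows N = 20
Cashflows (t years, CF_t, discount factor 1/(1+y/m)^(m*t), PV):
  t = 0.5000: CF_t = 11.500000, DF = 0.958313, PV = 11.020604
  t = 1.0000: CF_t = 11.500000, DF = 0.918365, PV = 10.561192
  t = 1.5000: CF_t = 11.500000, DF = 0.880081, PV = 10.120931
  t = 2.0000: CF_t = 11.500000, DF = 0.843393, PV = 9.699024
  t = 2.5000: CF_t = 11.500000, DF = 0.808235, PV = 9.294704
  t = 3.0000: CF_t = 11.500000, DF = 0.774543, PV = 8.907239
  t = 3.5000: CF_t = 11.500000, DF = 0.742254, PV = 8.535926
  t = 4.0000: CF_t = 11.500000, DF = 0.711312, PV = 8.180092
  t = 4.5000: CF_t = 11.500000, DF = 0.681660, PV = 7.839092
  t = 5.0000: CF_t = 11.500000, DF = 0.653244, PV = 7.512307
  t = 5.5000: CF_t = 11.500000, DF = 0.626013, PV = 7.199144
  t = 6.0000: CF_t = 11.500000, DF = 0.599916, PV = 6.899036
  t = 6.5000: CF_t = 11.500000, DF = 0.574908, PV = 6.611438
  t = 7.0000: CF_t = 11.500000, DF = 0.550942, PV = 6.335830
  t = 7.5000: CF_t = 11.500000, DF = 0.527975, PV = 6.071710
  t = 8.0000: CF_t = 11.500000, DF = 0.505965, PV = 5.818601
  t = 8.5000: CF_t = 11.500000, DF = 0.484873, PV = 5.576043
  t = 9.0000: CF_t = 11.500000, DF = 0.464661, PV = 5.343597
  t = 9.5000: CF_t = 11.500000, DF = 0.445290, PV = 5.120840
  t = 10.0000: CF_t = 1011.500000, DF = 0.426728, PV = 431.635165
Price P = sum_t PV_t = 578.282516
First compute Macaulay numerator sum_t t * PV_t:
  t * PV_t at t = 0.5000: 5.510302
  t * PV_t at t = 1.0000: 10.561192
  t * PV_t at t = 1.5000: 15.181397
  t * PV_t at t = 2.0000: 19.398048
  t * PV_t at t = 2.5000: 23.236761
  t * PV_t at t = 3.0000: 26.721718
  t * PV_t at t = 3.5000: 29.875743
  t * PV_t at t = 4.0000: 32.720370
  t * PV_t at t = 4.5000: 35.275914
  t * PV_t at t = 5.0000: 37.561533
  t * PV_t at t = 5.5000: 39.595291
  t * PV_t at t = 6.0000: 41.394215
  t * PV_t at t = 6.5000: 42.974349
  t * PV_t at t = 7.0000: 44.350808
  t * PV_t at t = 7.5000: 45.537827
  t * PV_t at t = 8.0000: 46.548809
  t * PV_t at t = 8.5000: 47.396368
  t * PV_t at t = 9.0000: 48.092371
  t * PV_t at t = 9.5000: 48.647982
  t * PV_t at t = 10.0000: 4316.351650
Macaulay duration D = 4956.932645 / 578.282516 = 8.571818
Modified duration = D / (1 + y/m) = 8.571818 / (1 + 0.043500) = 8.214488

Answer: Modified duration = 8.2145


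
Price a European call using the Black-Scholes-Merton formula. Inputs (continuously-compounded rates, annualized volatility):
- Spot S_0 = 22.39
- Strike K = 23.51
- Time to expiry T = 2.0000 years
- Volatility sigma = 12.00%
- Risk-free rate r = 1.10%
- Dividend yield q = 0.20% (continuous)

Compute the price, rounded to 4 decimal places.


d1 = (ln(S/K) + (r - q + 0.5*sigma^2) * T) / (sigma * sqrt(T)) = -0.09670529
d2 = d1 - sigma * sqrt(T) = -0.26641092
exp(-rT) = 0.97824024; exp(-qT) = 0.99600799
C = S_0 * exp(-qT) * N(d1) - K * exp(-rT) * N(d2)
N(d1) = 0.46148022; N(d2) = 0.39496138
C = 22.3900 * 0.99600799 * 0.46148022 - 23.5100 * 0.97824024 * 0.39496138 = 1.2078

Answer: Price = 1.2078


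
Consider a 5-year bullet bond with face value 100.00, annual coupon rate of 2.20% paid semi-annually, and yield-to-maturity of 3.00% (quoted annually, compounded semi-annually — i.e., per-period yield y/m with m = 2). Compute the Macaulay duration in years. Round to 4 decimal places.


Answer: Macaulay duration = 4.7565 years

Derivation:
Coupon per period c = face * coupon_rate / m = 1.100000
Periods per year m = 2; per-period yield y/m = 0.015000
Number of cashflows N = 10
Cashflows (t years, CF_t, discount factor 1/(1+y/m)^(m*t), PV):
  t = 0.5000: CF_t = 1.100000, DF = 0.985222, PV = 1.083744
  t = 1.0000: CF_t = 1.100000, DF = 0.970662, PV = 1.067728
  t = 1.5000: CF_t = 1.100000, DF = 0.956317, PV = 1.051949
  t = 2.0000: CF_t = 1.100000, DF = 0.942184, PV = 1.036403
  t = 2.5000: CF_t = 1.100000, DF = 0.928260, PV = 1.021086
  t = 3.0000: CF_t = 1.100000, DF = 0.914542, PV = 1.005996
  t = 3.5000: CF_t = 1.100000, DF = 0.901027, PV = 0.991129
  t = 4.0000: CF_t = 1.100000, DF = 0.887711, PV = 0.976482
  t = 4.5000: CF_t = 1.100000, DF = 0.874592, PV = 0.962051
  t = 5.0000: CF_t = 101.100000, DF = 0.861667, PV = 87.114557
Price P = sum_t PV_t = 96.311126
Macaulay numerator sum_t t * PV_t:
  t * PV_t at t = 0.5000: 0.541872
  t * PV_t at t = 1.0000: 1.067728
  t * PV_t at t = 1.5000: 1.577923
  t * PV_t at t = 2.0000: 2.072805
  t * PV_t at t = 2.5000: 2.552716
  t * PV_t at t = 3.0000: 3.017989
  t * PV_t at t = 3.5000: 3.468953
  t * PV_t at t = 4.0000: 3.905929
  t * PV_t at t = 4.5000: 4.329232
  t * PV_t at t = 5.0000: 435.572786
Macaulay duration D = (sum_t t * PV_t) / P = 458.107933 / 96.311126 = 4.756542


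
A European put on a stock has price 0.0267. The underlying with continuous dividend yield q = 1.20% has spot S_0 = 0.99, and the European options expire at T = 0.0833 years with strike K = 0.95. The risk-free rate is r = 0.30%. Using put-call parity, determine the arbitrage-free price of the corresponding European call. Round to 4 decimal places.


Put-call parity: C - P = S_0 * exp(-qT) - K * exp(-rT).
S_0 * exp(-qT) = 0.9900 * 0.99900090 = 0.98901089
K * exp(-rT) = 0.9500 * 0.99975013 = 0.94976262
C = P + S*exp(-qT) - K*exp(-rT)
C = 0.0267 + 0.98901089 - 0.94976262 = 0.0659

Answer: Call price = 0.0659


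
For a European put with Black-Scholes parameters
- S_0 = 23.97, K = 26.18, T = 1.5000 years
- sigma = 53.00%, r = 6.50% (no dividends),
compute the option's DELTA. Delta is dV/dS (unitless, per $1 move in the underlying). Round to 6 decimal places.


d1 = 0.3388958226; d2 = -0.3102189592
phi(d1) = 0.3766783184; exp(-qT) = 1.0000000000; exp(-rT) = 0.9071023416
N(-d1) = 0.3673441057
Delta = -exp(-qT) * N(-d1) = -1.0000000000 * 0.3673441057 = -0.367344

Answer: Delta = -0.367344


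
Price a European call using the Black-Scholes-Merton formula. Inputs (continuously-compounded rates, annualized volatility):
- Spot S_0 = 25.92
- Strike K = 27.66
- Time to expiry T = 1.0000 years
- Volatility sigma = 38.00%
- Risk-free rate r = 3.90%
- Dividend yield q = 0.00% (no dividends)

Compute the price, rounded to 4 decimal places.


Answer: Price = 3.6254

Derivation:
d1 = (ln(S/K) + (r - q + 0.5*sigma^2) * T) / (sigma * sqrt(T)) = 0.12165143
d2 = d1 - sigma * sqrt(T) = -0.25834857
exp(-rT) = 0.96175071; exp(-qT) = 1.00000000
C = S_0 * exp(-qT) * N(d1) - K * exp(-rT) * N(d2)
N(d1) = 0.54841246; N(d2) = 0.39806895
C = 25.9200 * 1.00000000 * 0.54841246 - 27.6600 * 0.96175071 * 0.39806895 = 3.6254


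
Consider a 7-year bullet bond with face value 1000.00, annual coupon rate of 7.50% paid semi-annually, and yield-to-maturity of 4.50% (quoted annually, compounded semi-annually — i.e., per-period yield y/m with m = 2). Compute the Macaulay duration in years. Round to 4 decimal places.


Answer: Macaulay duration = 5.7014 years

Derivation:
Coupon per period c = face * coupon_rate / m = 37.500000
Periods per year m = 2; per-period yield y/m = 0.022500
Number of cashflows N = 14
Cashflows (t years, CF_t, discount factor 1/(1+y/m)^(m*t), PV):
  t = 0.5000: CF_t = 37.500000, DF = 0.977995, PV = 36.674817
  t = 1.0000: CF_t = 37.500000, DF = 0.956474, PV = 35.867791
  t = 1.5000: CF_t = 37.500000, DF = 0.935427, PV = 35.078525
  t = 2.0000: CF_t = 37.500000, DF = 0.914843, PV = 34.306625
  t = 2.5000: CF_t = 37.500000, DF = 0.894712, PV = 33.551712
  t = 3.0000: CF_t = 37.500000, DF = 0.875024, PV = 32.813410
  t = 3.5000: CF_t = 37.500000, DF = 0.855769, PV = 32.091355
  t = 4.0000: CF_t = 37.500000, DF = 0.836938, PV = 31.385188
  t = 4.5000: CF_t = 37.500000, DF = 0.818522, PV = 30.694560
  t = 5.0000: CF_t = 37.500000, DF = 0.800510, PV = 30.019130
  t = 5.5000: CF_t = 37.500000, DF = 0.782895, PV = 29.358562
  t = 6.0000: CF_t = 37.500000, DF = 0.765667, PV = 28.712530
  t = 6.5000: CF_t = 37.500000, DF = 0.748819, PV = 28.080714
  t = 7.0000: CF_t = 1037.500000, DF = 0.732341, PV = 759.804168
Price P = sum_t PV_t = 1178.439089
Macaulay numerator sum_t t * PV_t:
  t * PV_t at t = 0.5000: 18.337408
  t * PV_t at t = 1.0000: 35.867791
  t * PV_t at t = 1.5000: 52.617787
  t * PV_t at t = 2.0000: 68.613251
  t * PV_t at t = 2.5000: 83.879280
  t * PV_t at t = 3.0000: 98.440231
  t * PV_t at t = 3.5000: 112.319742
  t * PV_t at t = 4.0000: 125.540752
  t * PV_t at t = 4.5000: 138.125522
  t * PV_t at t = 5.0000: 150.095650
  t * PV_t at t = 5.5000: 161.472093
  t * PV_t at t = 6.0000: 172.275182
  t * PV_t at t = 6.5000: 182.524643
  t * PV_t at t = 7.0000: 5318.629179
Macaulay duration D = (sum_t t * PV_t) / P = 6718.738510 / 1178.439089 = 5.701388


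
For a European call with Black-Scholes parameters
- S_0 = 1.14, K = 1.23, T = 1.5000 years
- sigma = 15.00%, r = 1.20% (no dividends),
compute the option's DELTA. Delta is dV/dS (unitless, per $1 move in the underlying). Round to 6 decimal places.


Answer: Delta = 0.411464

Derivation:
d1 = -0.2237794332; d2 = -0.4074911640
phi(d1) = 0.3890773350; exp(-qT) = 1.0000000000; exp(-rT) = 0.9821610324
N(d1) = 0.4114644670
Delta = exp(-qT) * N(d1) = 1.0000000000 * 0.4114644670 = 0.411464


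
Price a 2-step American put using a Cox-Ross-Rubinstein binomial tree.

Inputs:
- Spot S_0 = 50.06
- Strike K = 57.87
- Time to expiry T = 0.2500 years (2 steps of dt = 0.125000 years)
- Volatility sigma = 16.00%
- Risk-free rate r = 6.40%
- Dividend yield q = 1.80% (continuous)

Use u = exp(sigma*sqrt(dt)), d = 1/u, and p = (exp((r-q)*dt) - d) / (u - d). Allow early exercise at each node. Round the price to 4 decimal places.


dt = T/N = 0.125000
u = exp(sigma*sqrt(dt)) = 1.058199; d = 1/u = 0.945002
p = (exp((r-q)*dt) - d) / (u - d) = 0.536804
Discount per step: exp(-r*dt) = 0.992032
Stock lattice S(k, i) with i counting down-moves:
  k=0: S(0,0) = 50.0600
  k=1: S(1,0) = 52.9734; S(1,1) = 47.3068
  k=2: S(2,0) = 56.0565; S(2,1) = 50.0600; S(2,2) = 44.7050
Terminal payoffs V(N, i) = max(K - S_T, 0):
  V(2,0) = 1.813541; V(2,1) = 7.810000; V(2,2) = 13.165007
Backward induction: V(k, i) = exp(-r*dt) * [p * V(k+1, i) + (1-p) * V(k+1, i+1)]; then take max(V_cont, immediate exercise) for American.
  V(1,0) = exp(-r*dt) * [p*1.813541 + (1-p)*7.810000] = 4.554494; exercise = 4.896551; V(1,0) = max -> 4.896551
  V(1,1) = exp(-r*dt) * [p*7.810000 + (1-p)*13.165007] = 10.208422; exercise = 10.563214; V(1,1) = max -> 10.563214
  V(0,0) = exp(-r*dt) * [p*4.896551 + (1-p)*10.563214] = 7.461395; exercise = 7.810000; V(0,0) = max -> 7.810000

Answer: Price = V(0,0) = 7.8100


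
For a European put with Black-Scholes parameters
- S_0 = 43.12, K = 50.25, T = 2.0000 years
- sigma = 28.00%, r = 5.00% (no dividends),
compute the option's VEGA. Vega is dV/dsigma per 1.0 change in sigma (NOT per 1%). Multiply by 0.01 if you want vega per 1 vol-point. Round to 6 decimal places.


Answer: Vega = 24.277950

Derivation:
d1 = 0.0640850362; d2 = -0.3318947612
phi(d1) = 0.3981239145; exp(-qT) = 1.0000000000; exp(-rT) = 0.9048374180
Vega = S * exp(-qT) * phi(d1) * sqrt(T) = 43.1200 * 1.0000000000 * 0.3981239145 * 1.4142135624 = 24.277950


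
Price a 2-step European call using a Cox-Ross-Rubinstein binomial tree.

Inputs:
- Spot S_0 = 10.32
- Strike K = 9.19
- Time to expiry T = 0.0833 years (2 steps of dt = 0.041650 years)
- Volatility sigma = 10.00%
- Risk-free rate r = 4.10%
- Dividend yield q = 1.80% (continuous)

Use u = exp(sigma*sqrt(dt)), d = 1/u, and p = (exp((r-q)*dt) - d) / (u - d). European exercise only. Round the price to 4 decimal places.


Answer: Price = V(0,0) = 1.1459

Derivation:
dt = T/N = 0.041650
u = exp(sigma*sqrt(dt)) = 1.020618; d = 1/u = 0.979799
p = (exp((r-q)*dt) - d) / (u - d) = 0.518377
Discount per step: exp(-r*dt) = 0.998294
Stock lattice S(k, i) with i counting down-moves:
  k=0: S(0,0) = 10.3200
  k=1: S(1,0) = 10.5328; S(1,1) = 10.1115
  k=2: S(2,0) = 10.7499; S(2,1) = 10.3200; S(2,2) = 9.9073
Terminal payoffs V(N, i) = max(S_T - K, 0):
  V(2,0) = 1.559943; V(2,1) = 1.130000; V(2,2) = 0.717253
Backward induction: V(k, i) = exp(-r*dt) * [p * V(k+1, i) + (1-p) * V(k+1, i+1)].
  V(1,0) = exp(-r*dt) * [p*1.559943 + (1-p)*1.130000] = 1.350564
  V(1,1) = exp(-r*dt) * [p*1.130000 + (1-p)*0.717253] = 0.929623
  V(0,0) = exp(-r*dt) * [p*1.350564 + (1-p)*0.929623] = 1.145871


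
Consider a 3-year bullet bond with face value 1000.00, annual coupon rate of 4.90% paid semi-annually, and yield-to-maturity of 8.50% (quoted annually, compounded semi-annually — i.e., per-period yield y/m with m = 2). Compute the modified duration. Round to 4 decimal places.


Answer: Modified duration = 2.7010

Derivation:
Coupon per period c = face * coupon_rate / m = 24.500000
Periods per year m = 2; per-period yield y/m = 0.042500
Number of cashflows N = 6
Cashflows (t years, CF_t, discount factor 1/(1+y/m)^(m*t), PV):
  t = 0.5000: CF_t = 24.500000, DF = 0.959233, PV = 23.501199
  t = 1.0000: CF_t = 24.500000, DF = 0.920127, PV = 22.543117
  t = 1.5000: CF_t = 24.500000, DF = 0.882616, PV = 21.624093
  t = 2.0000: CF_t = 24.500000, DF = 0.846634, PV = 20.742535
  t = 2.5000: CF_t = 24.500000, DF = 0.812119, PV = 19.896916
  t = 3.0000: CF_t = 1024.500000, DF = 0.779011, PV = 798.096821
Price P = sum_t PV_t = 906.404680
First compute Macaulay numerator sum_t t * PV_t:
  t * PV_t at t = 0.5000: 11.750600
  t * PV_t at t = 1.0000: 22.543117
  t * PV_t at t = 1.5000: 32.436139
  t * PV_t at t = 2.0000: 41.485070
  t * PV_t at t = 2.5000: 49.742290
  t * PV_t at t = 3.0000: 2394.290463
Macaulay duration D = 2552.247678 / 906.404680 = 2.815793
Modified duration = D / (1 + y/m) = 2.815793 / (1 + 0.042500) = 2.701000


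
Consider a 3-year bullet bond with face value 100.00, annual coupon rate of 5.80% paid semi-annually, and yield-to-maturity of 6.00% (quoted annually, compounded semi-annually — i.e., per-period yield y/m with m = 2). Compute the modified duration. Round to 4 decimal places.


Coupon per period c = face * coupon_rate / m = 2.900000
Periods per year m = 2; per-period yield y/m = 0.030000
Number of cashflows N = 6
Cashflows (t years, CF_t, discount factor 1/(1+y/m)^(m*t), PV):
  t = 0.5000: CF_t = 2.900000, DF = 0.970874, PV = 2.815534
  t = 1.0000: CF_t = 2.900000, DF = 0.942596, PV = 2.733528
  t = 1.5000: CF_t = 2.900000, DF = 0.915142, PV = 2.653911
  t = 2.0000: CF_t = 2.900000, DF = 0.888487, PV = 2.576612
  t = 2.5000: CF_t = 2.900000, DF = 0.862609, PV = 2.501565
  t = 3.0000: CF_t = 102.900000, DF = 0.837484, PV = 86.177130
Price P = sum_t PV_t = 99.458281
First compute Macaulay numerator sum_t t * PV_t:
  t * PV_t at t = 0.5000: 1.407767
  t * PV_t at t = 1.0000: 2.733528
  t * PV_t at t = 1.5000: 3.980866
  t * PV_t at t = 2.0000: 5.153225
  t * PV_t at t = 2.5000: 6.253914
  t * PV_t at t = 3.0000: 258.531390
Macaulay duration D = 278.060690 / 99.458281 = 2.795752
Modified duration = D / (1 + y/m) = 2.795752 / (1 + 0.030000) = 2.714322

Answer: Modified duration = 2.7143


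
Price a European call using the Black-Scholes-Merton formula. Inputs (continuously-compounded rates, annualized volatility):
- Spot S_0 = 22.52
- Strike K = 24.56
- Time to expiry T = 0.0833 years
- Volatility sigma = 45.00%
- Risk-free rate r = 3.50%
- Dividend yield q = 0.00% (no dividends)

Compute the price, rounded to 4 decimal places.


Answer: Price = 0.4771

Derivation:
d1 = (ln(S/K) + (r - q + 0.5*sigma^2) * T) / (sigma * sqrt(T)) = -0.58028130
d2 = d1 - sigma * sqrt(T) = -0.71015913
exp(-rT) = 0.99708875; exp(-qT) = 1.00000000
C = S_0 * exp(-qT) * N(d1) - K * exp(-rT) * N(d2)
N(d1) = 0.28086247; N(d2) = 0.23880273
C = 22.5200 * 1.00000000 * 0.28086247 - 24.5600 * 0.99708875 * 0.23880273 = 0.4771


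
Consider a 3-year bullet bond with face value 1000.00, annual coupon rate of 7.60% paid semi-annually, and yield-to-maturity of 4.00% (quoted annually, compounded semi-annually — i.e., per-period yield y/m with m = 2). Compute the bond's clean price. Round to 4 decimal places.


Answer: Price = 1100.8258

Derivation:
Coupon per period c = face * coupon_rate / m = 38.000000
Periods per year m = 2; per-period yield y/m = 0.020000
Number of cashflows N = 6
Cashflows (t years, CF_t, discount factor 1/(1+y/m)^(m*t), PV):
  t = 0.5000: CF_t = 38.000000, DF = 0.980392, PV = 37.254902
  t = 1.0000: CF_t = 38.000000, DF = 0.961169, PV = 36.524414
  t = 1.5000: CF_t = 38.000000, DF = 0.942322, PV = 35.808249
  t = 2.0000: CF_t = 38.000000, DF = 0.923845, PV = 35.106126
  t = 2.5000: CF_t = 38.000000, DF = 0.905731, PV = 34.417771
  t = 3.0000: CF_t = 1038.000000, DF = 0.887971, PV = 921.714295
Price P = sum_t PV_t = 1100.825756


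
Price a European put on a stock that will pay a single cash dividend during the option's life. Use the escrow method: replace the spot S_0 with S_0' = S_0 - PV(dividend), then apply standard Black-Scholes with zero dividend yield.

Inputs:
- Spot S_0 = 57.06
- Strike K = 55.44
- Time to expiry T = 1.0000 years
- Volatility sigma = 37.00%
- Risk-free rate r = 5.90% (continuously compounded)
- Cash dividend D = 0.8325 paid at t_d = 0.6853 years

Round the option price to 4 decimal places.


Answer: Price = 6.1212

Derivation:
PV(D) = D * exp(-r * t_d) = 0.8325 * 0.96037380 = 0.79951118
S_0' = S_0 - PV(D) = 57.0600 - 0.79951118 = 56.26048882
d1 = (ln(S_0'/K) + (r + sigma^2/2)*T) / (sigma*sqrt(T)) = 0.38416523
d2 = d1 - sigma*sqrt(T) = 0.01416523
exp(-rT) = 0.94270677
N(-d1) = 0.35042799; N(-d2) = 0.49434908
P = K * exp(-rT) * N(-d2) - S_0' * N(-d1) = 55.4400 * 0.94270677 * 0.49434908 - 56.26048882 * 0.35042799 = 6.1212


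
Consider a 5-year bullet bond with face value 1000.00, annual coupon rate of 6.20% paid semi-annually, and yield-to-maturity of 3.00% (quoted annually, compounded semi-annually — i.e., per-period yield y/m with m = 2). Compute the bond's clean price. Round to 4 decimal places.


Coupon per period c = face * coupon_rate / m = 31.000000
Periods per year m = 2; per-period yield y/m = 0.015000
Number of cashflows N = 10
Cashflows (t years, CF_t, discount factor 1/(1+y/m)^(m*t), PV):
  t = 0.5000: CF_t = 31.000000, DF = 0.985222, PV = 30.541872
  t = 1.0000: CF_t = 31.000000, DF = 0.970662, PV = 30.090514
  t = 1.5000: CF_t = 31.000000, DF = 0.956317, PV = 29.645827
  t = 2.0000: CF_t = 31.000000, DF = 0.942184, PV = 29.207711
  t = 2.5000: CF_t = 31.000000, DF = 0.928260, PV = 28.776070
  t = 3.0000: CF_t = 31.000000, DF = 0.914542, PV = 28.350808
  t = 3.5000: CF_t = 31.000000, DF = 0.901027, PV = 27.931831
  t = 4.0000: CF_t = 31.000000, DF = 0.887711, PV = 27.519045
  t = 4.5000: CF_t = 31.000000, DF = 0.874592, PV = 27.112359
  t = 5.0000: CF_t = 1031.000000, DF = 0.861667, PV = 888.378916
Price P = sum_t PV_t = 1147.554953

Answer: Price = 1147.5550
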